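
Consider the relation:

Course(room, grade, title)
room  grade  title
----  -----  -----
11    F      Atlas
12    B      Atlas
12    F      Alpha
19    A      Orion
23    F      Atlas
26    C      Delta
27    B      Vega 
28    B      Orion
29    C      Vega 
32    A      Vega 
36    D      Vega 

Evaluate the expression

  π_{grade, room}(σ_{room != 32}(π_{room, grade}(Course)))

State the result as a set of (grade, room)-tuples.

π_{room, grade} gives {(11, F), (12, B), (12, F), (19, A), (23, F), (26, C), (27, B), (28, B), (29, C), (32, A), (36, D)}.
σ[room != 32]: keep tuples satisfying room != 32 → {(11, F), (12, B), (12, F), (19, A), (23, F), (26, C), (27, B), (28, B), (29, C), (36, D)}
π_{grade, room} gives {(A, 19), (B, 12), (B, 27), (B, 28), (C, 26), (C, 29), (D, 36), (F, 11), (F, 12), (F, 23)}.

{(A, 19), (B, 12), (B, 27), (B, 28), (C, 26), (C, 29), (D, 36), (F, 11), (F, 12), (F, 23)}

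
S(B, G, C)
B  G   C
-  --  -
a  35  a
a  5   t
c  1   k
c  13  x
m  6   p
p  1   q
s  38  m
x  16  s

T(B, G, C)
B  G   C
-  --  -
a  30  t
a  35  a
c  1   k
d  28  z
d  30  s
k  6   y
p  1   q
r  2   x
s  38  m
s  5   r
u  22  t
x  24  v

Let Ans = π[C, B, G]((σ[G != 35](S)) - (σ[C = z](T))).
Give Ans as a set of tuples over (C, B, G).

{(k, c, 1), (m, s, 38), (p, m, 6), (q, p, 1), (s, x, 16), (t, a, 5), (x, c, 13)}

σ[G != 35]: keep tuples satisfying G != 35 → {(a, 5, t), (c, 1, k), (c, 13, x), (m, 6, p), (p, 1, q), (s, 38, m), (x, 16, s)}
σ[C = z]: keep tuples satisfying C = z → {(d, 28, z)}
Set difference of the two operands is {(a, 5, t), (c, 1, k), (c, 13, x), (m, 6, p), (p, 1, q), (s, 38, m), (x, 16, s)}.
π[C, B, G]: project onto (C, B, G) → {(k, c, 1), (m, s, 38), (p, m, 6), (q, p, 1), (s, x, 16), (t, a, 5), (x, c, 13)}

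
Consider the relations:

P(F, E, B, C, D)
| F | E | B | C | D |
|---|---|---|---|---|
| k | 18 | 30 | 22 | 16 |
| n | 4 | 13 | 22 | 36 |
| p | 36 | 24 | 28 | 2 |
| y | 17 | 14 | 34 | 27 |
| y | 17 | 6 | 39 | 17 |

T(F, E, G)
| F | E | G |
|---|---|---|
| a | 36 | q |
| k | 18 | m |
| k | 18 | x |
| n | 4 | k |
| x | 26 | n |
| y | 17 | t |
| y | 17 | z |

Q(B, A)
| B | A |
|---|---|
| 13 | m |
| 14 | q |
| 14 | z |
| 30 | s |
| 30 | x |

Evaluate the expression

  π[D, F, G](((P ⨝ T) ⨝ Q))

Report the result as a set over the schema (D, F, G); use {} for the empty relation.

P ⋈ T (natural join on F, E): {(k, 18, 30, 22, 16, m), (k, 18, 30, 22, 16, x), (n, 4, 13, 22, 36, k), (y, 17, 14, 34, 27, t), (y, 17, 14, 34, 27, z), (y, 17, 6, 39, 17, t), (y, 17, 6, 39, 17, z)}
(P ⨝ T) ⋈ Q (natural join on B): {(k, 18, 30, 22, 16, m, s), (k, 18, 30, 22, 16, m, x), (k, 18, 30, 22, 16, x, s), (k, 18, 30, 22, 16, x, x), (n, 4, 13, 22, 36, k, m), (y, 17, 14, 34, 27, t, q), (y, 17, 14, 34, 27, t, z), (y, 17, 14, 34, 27, z, q), (y, 17, 14, 34, 27, z, z)}
Projecting to D, F, G (4 duplicate(s) eliminated): {(16, k, m), (16, k, x), (27, y, t), (27, y, z), (36, n, k)}

{(16, k, m), (16, k, x), (27, y, t), (27, y, z), (36, n, k)}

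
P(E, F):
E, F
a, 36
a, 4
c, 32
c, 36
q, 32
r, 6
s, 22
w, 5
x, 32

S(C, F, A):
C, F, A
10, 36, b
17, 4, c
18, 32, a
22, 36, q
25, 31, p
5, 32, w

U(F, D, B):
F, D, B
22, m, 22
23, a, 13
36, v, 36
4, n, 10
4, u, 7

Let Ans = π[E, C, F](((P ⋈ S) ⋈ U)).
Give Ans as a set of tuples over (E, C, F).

{(a, 10, 36), (a, 17, 4), (a, 22, 36), (c, 10, 36), (c, 22, 36)}

P ⋈ S (natural join on F): {(a, 36, 10, b), (a, 36, 22, q), (a, 4, 17, c), (c, 32, 18, a), (c, 32, 5, w), (c, 36, 10, b), (c, 36, 22, q), (q, 32, 18, a), (q, 32, 5, w), (x, 32, 18, a), (x, 32, 5, w)}
(P ⋈ S) ⋈ U (natural join on F): {(a, 36, 10, b, v, 36), (a, 36, 22, q, v, 36), (a, 4, 17, c, n, 10), (a, 4, 17, c, u, 7), (c, 36, 10, b, v, 36), (c, 36, 22, q, v, 36)}
Keep only column(s) E, C, F (1 duplicate(s) eliminated): {(a, 10, 36), (a, 17, 4), (a, 22, 36), (c, 10, 36), (c, 22, 36)}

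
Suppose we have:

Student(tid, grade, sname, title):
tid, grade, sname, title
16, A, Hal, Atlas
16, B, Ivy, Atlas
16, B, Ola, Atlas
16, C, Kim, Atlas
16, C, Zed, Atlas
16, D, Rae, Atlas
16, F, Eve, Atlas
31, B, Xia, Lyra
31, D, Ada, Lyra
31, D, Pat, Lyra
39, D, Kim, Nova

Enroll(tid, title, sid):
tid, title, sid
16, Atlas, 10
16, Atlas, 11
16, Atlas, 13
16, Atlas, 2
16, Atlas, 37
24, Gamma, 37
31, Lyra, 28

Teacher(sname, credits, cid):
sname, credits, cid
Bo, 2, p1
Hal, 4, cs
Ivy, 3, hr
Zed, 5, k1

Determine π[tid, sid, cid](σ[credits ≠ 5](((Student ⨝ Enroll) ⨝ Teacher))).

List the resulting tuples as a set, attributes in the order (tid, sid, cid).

{(16, 10, cs), (16, 10, hr), (16, 11, cs), (16, 11, hr), (16, 13, cs), (16, 13, hr), (16, 2, cs), (16, 2, hr), (16, 37, cs), (16, 37, hr)}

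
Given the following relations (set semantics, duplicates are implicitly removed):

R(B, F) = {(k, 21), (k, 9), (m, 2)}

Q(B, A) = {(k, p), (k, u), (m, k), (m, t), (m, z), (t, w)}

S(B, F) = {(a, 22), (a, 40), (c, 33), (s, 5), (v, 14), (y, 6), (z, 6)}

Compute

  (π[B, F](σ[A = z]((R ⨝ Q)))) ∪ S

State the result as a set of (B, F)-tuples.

{(a, 22), (a, 40), (c, 33), (m, 2), (s, 5), (v, 14), (y, 6), (z, 6)}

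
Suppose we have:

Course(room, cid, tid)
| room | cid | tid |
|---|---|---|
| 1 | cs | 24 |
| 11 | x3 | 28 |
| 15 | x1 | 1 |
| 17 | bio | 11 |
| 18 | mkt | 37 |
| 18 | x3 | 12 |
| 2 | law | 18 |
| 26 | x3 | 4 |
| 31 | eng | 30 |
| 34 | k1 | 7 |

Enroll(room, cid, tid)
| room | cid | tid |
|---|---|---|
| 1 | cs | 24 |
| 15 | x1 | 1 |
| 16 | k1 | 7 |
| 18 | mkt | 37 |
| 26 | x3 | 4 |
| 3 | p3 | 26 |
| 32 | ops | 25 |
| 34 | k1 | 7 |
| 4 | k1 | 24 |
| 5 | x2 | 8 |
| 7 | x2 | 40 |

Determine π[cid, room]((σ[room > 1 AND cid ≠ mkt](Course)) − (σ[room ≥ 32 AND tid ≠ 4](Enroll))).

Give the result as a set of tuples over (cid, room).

{(bio, 17), (eng, 31), (law, 2), (x1, 15), (x3, 11), (x3, 18), (x3, 26)}

σ[room > 1 AND cid ≠ mkt]: keep tuples satisfying room > 1 AND cid ≠ mkt → {(11, x3, 28), (15, x1, 1), (17, bio, 11), (18, x3, 12), (2, law, 18), (26, x3, 4), (31, eng, 30), (34, k1, 7)}
σ[room ≥ 32 AND tid ≠ 4]: keep tuples satisfying room ≥ 32 AND tid ≠ 4 → {(32, ops, 25), (34, k1, 7)}
Set difference of the two operands is {(11, x3, 28), (15, x1, 1), (17, bio, 11), (18, x3, 12), (2, law, 18), (26, x3, 4), (31, eng, 30)}.
Projecting to cid, room: {(bio, 17), (eng, 31), (law, 2), (x1, 15), (x3, 11), (x3, 18), (x3, 26)}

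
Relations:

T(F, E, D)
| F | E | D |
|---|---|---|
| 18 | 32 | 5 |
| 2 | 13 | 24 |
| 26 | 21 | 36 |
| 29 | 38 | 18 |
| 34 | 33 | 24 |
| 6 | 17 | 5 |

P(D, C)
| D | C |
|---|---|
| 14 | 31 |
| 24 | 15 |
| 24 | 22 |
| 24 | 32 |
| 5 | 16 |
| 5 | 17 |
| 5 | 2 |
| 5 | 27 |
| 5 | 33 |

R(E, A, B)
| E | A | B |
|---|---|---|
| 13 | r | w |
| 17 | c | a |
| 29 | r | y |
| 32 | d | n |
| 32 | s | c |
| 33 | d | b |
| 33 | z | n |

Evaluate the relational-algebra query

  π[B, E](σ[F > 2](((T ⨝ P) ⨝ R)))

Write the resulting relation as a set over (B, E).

{(a, 17), (b, 33), (c, 32), (n, 32), (n, 33)}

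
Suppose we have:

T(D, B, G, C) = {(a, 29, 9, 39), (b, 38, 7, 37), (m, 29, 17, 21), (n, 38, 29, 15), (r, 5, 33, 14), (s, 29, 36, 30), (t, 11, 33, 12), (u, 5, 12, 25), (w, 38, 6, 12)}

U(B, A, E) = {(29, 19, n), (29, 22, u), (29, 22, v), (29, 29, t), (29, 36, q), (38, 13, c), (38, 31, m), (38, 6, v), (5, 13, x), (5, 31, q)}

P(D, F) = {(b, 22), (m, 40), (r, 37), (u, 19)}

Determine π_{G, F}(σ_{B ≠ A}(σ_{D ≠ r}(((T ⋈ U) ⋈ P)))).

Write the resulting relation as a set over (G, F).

T ⋈ U (natural join on B): {(a, 29, 9, 39, 19, n), (a, 29, 9, 39, 22, u), (a, 29, 9, 39, 22, v), (a, 29, 9, 39, 29, t), (a, 29, 9, 39, 36, q), (b, 38, 7, 37, 13, c), (b, 38, 7, 37, 31, m), (b, 38, 7, 37, 6, v), (m, 29, 17, 21, 19, n), (m, 29, 17, 21, 22, u), (m, 29, 17, 21, 22, v), (m, 29, 17, 21, 29, t), (m, 29, 17, 21, 36, q), (n, 38, 29, 15, 13, c), (n, 38, 29, 15, 31, m), (n, 38, 29, 15, 6, v), (r, 5, 33, 14, 13, x), (r, 5, 33, 14, 31, q), (s, 29, 36, 30, 19, n), (s, 29, 36, 30, 22, u), (s, 29, 36, 30, 22, v), (s, 29, 36, 30, 29, t), (s, 29, 36, 30, 36, q), (u, 5, 12, 25, 13, x), (u, 5, 12, 25, 31, q), (w, 38, 6, 12, 13, c), (w, 38, 6, 12, 31, m), (w, 38, 6, 12, 6, v)}
(T ⋈ U) ⋈ P (natural join on D): {(b, 38, 7, 37, 13, c, 22), (b, 38, 7, 37, 31, m, 22), (b, 38, 7, 37, 6, v, 22), (m, 29, 17, 21, 19, n, 40), (m, 29, 17, 21, 22, u, 40), (m, 29, 17, 21, 22, v, 40), (m, 29, 17, 21, 29, t, 40), (m, 29, 17, 21, 36, q, 40), (r, 5, 33, 14, 13, x, 37), (r, 5, 33, 14, 31, q, 37), (u, 5, 12, 25, 13, x, 19), (u, 5, 12, 25, 31, q, 19)}
σ[D ≠ r]: keep tuples satisfying D ≠ r → {(b, 38, 7, 37, 13, c, 22), (b, 38, 7, 37, 31, m, 22), (b, 38, 7, 37, 6, v, 22), (m, 29, 17, 21, 19, n, 40), (m, 29, 17, 21, 22, u, 40), (m, 29, 17, 21, 22, v, 40), (m, 29, 17, 21, 29, t, 40), (m, 29, 17, 21, 36, q, 40), (u, 5, 12, 25, 13, x, 19), (u, 5, 12, 25, 31, q, 19)}
σ[B ≠ A]: keep tuples satisfying B ≠ A → {(b, 38, 7, 37, 13, c, 22), (b, 38, 7, 37, 31, m, 22), (b, 38, 7, 37, 6, v, 22), (m, 29, 17, 21, 19, n, 40), (m, 29, 17, 21, 22, u, 40), (m, 29, 17, 21, 22, v, 40), (m, 29, 17, 21, 36, q, 40), (u, 5, 12, 25, 13, x, 19), (u, 5, 12, 25, 31, q, 19)}
π[G, F]: project onto (G, F) (6 duplicate(s) eliminated) → {(12, 19), (17, 40), (7, 22)}

{(12, 19), (17, 40), (7, 22)}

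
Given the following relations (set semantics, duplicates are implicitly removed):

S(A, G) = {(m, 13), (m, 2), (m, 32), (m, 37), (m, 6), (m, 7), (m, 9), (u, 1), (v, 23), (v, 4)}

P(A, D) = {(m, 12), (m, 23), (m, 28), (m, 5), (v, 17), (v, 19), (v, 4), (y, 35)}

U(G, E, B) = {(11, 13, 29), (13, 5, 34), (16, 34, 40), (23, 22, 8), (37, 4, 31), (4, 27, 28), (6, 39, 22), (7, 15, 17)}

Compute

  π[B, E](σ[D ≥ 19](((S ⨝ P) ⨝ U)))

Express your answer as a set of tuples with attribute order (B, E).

{(17, 15), (22, 39), (28, 27), (31, 4), (34, 5), (8, 22)}

Joining S and P on A yields {(m, 13, 12), (m, 13, 23), (m, 13, 28), (m, 13, 5), (m, 2, 12), (m, 2, 23), (m, 2, 28), (m, 2, 5), (m, 32, 12), (m, 32, 23), (m, 32, 28), (m, 32, 5), (m, 37, 12), (m, 37, 23), (m, 37, 28), (m, 37, 5), (m, 6, 12), (m, 6, 23), (m, 6, 28), (m, 6, 5), (m, 7, 12), (m, 7, 23), (m, 7, 28), (m, 7, 5), (m, 9, 12), (m, 9, 23), (m, 9, 28), (m, 9, 5), (v, 23, 17), (v, 23, 19), (v, 23, 4), (v, 4, 17), (v, 4, 19), (v, 4, 4)}.
Joining (S ⨝ P) and U on G yields {(m, 13, 12, 5, 34), (m, 13, 23, 5, 34), (m, 13, 28, 5, 34), (m, 13, 5, 5, 34), (m, 37, 12, 4, 31), (m, 37, 23, 4, 31), (m, 37, 28, 4, 31), (m, 37, 5, 4, 31), (m, 6, 12, 39, 22), (m, 6, 23, 39, 22), (m, 6, 28, 39, 22), (m, 6, 5, 39, 22), (m, 7, 12, 15, 17), (m, 7, 23, 15, 17), (m, 7, 28, 15, 17), (m, 7, 5, 15, 17), (v, 23, 17, 22, 8), (v, 23, 19, 22, 8), (v, 23, 4, 22, 8), (v, 4, 17, 27, 28), (v, 4, 19, 27, 28), (v, 4, 4, 27, 28)}.
Apply σ_{D ≥ 19}; surviving tuples: {(m, 13, 23, 5, 34), (m, 13, 28, 5, 34), (m, 37, 23, 4, 31), (m, 37, 28, 4, 31), (m, 6, 23, 39, 22), (m, 6, 28, 39, 22), (m, 7, 23, 15, 17), (m, 7, 28, 15, 17), (v, 23, 19, 22, 8), (v, 4, 19, 27, 28)}
π_{B, E} gives {(17, 15), (22, 39), (28, 27), (31, 4), (34, 5), (8, 22)} (4 duplicate(s) eliminated).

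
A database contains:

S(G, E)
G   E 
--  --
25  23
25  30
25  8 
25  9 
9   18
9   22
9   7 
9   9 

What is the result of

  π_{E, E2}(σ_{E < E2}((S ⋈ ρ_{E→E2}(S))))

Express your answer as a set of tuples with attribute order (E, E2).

ρ[E→E2]: schema becomes (G, E2); tuples unchanged.
S ⋈ ρ_{E→E2}(S) (natural join on G): {(25, 23, 23), (25, 23, 30), (25, 23, 8), (25, 23, 9), (25, 30, 23), (25, 30, 30), (25, 30, 8), (25, 30, 9), (25, 8, 23), (25, 8, 30), (25, 8, 8), (25, 8, 9), (25, 9, 23), (25, 9, 30), (25, 9, 8), (25, 9, 9), (9, 18, 18), (9, 18, 22), (9, 18, 7), (9, 18, 9), (9, 22, 18), (9, 22, 22), (9, 22, 7), (9, 22, 9), (9, 7, 18), (9, 7, 22), (9, 7, 7), (9, 7, 9), (9, 9, 18), (9, 9, 22), (9, 9, 7), (9, 9, 9)}
Filtering on E < E2 leaves {(25, 23, 30), (25, 8, 23), (25, 8, 30), (25, 8, 9), (25, 9, 23), (25, 9, 30), (9, 18, 22), (9, 7, 18), (9, 7, 22), (9, 7, 9), (9, 9, 18), (9, 9, 22)}.
π_{E, E2} gives {(18, 22), (23, 30), (7, 18), (7, 22), (7, 9), (8, 23), (8, 30), (8, 9), (9, 18), (9, 22), (9, 23), (9, 30)}.

{(18, 22), (23, 30), (7, 18), (7, 22), (7, 9), (8, 23), (8, 30), (8, 9), (9, 18), (9, 22), (9, 23), (9, 30)}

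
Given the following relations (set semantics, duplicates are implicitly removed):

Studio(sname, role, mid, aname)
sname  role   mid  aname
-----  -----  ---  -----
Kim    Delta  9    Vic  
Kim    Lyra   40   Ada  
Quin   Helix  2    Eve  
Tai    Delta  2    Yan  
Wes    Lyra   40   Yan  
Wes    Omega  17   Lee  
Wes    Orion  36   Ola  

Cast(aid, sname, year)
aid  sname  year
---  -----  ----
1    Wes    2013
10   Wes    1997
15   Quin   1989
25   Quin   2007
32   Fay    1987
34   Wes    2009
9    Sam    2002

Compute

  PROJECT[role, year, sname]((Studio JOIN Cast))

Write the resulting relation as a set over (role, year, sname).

Joining Studio and Cast on sname yields {(Quin, Helix, 2, Eve, 15, 1989), (Quin, Helix, 2, Eve, 25, 2007), (Wes, Lyra, 40, Yan, 1, 2013), (Wes, Lyra, 40, Yan, 10, 1997), (Wes, Lyra, 40, Yan, 34, 2009), (Wes, Omega, 17, Lee, 1, 2013), (Wes, Omega, 17, Lee, 10, 1997), (Wes, Omega, 17, Lee, 34, 2009), (Wes, Orion, 36, Ola, 1, 2013), (Wes, Orion, 36, Ola, 10, 1997), (Wes, Orion, 36, Ola, 34, 2009)}.
π_{role, year, sname} gives {(Helix, 1989, Quin), (Helix, 2007, Quin), (Lyra, 1997, Wes), (Lyra, 2009, Wes), (Lyra, 2013, Wes), (Omega, 1997, Wes), (Omega, 2009, Wes), (Omega, 2013, Wes), (Orion, 1997, Wes), (Orion, 2009, Wes), (Orion, 2013, Wes)}.

{(Helix, 1989, Quin), (Helix, 2007, Quin), (Lyra, 1997, Wes), (Lyra, 2009, Wes), (Lyra, 2013, Wes), (Omega, 1997, Wes), (Omega, 2009, Wes), (Omega, 2013, Wes), (Orion, 1997, Wes), (Orion, 2009, Wes), (Orion, 2013, Wes)}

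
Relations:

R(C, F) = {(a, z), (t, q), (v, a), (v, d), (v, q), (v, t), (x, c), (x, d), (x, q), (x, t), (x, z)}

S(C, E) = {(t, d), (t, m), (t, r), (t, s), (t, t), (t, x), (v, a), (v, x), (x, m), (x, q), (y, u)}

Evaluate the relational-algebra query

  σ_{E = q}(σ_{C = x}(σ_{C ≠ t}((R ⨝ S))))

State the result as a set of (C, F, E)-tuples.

R ⋈ S (natural join on C): {(t, q, d), (t, q, m), (t, q, r), (t, q, s), (t, q, t), (t, q, x), (v, a, a), (v, a, x), (v, d, a), (v, d, x), (v, q, a), (v, q, x), (v, t, a), (v, t, x), (x, c, m), (x, c, q), (x, d, m), (x, d, q), (x, q, m), (x, q, q), (x, t, m), (x, t, q), (x, z, m), (x, z, q)}
Filtering on C ≠ t leaves {(v, a, a), (v, a, x), (v, d, a), (v, d, x), (v, q, a), (v, q, x), (v, t, a), (v, t, x), (x, c, m), (x, c, q), (x, d, m), (x, d, q), (x, q, m), (x, q, q), (x, t, m), (x, t, q), (x, z, m), (x, z, q)}.
Filtering on C = x leaves {(x, c, m), (x, c, q), (x, d, m), (x, d, q), (x, q, m), (x, q, q), (x, t, m), (x, t, q), (x, z, m), (x, z, q)}.
Filtering on E = q leaves {(x, c, q), (x, d, q), (x, q, q), (x, t, q), (x, z, q)}.

{(x, c, q), (x, d, q), (x, q, q), (x, t, q), (x, z, q)}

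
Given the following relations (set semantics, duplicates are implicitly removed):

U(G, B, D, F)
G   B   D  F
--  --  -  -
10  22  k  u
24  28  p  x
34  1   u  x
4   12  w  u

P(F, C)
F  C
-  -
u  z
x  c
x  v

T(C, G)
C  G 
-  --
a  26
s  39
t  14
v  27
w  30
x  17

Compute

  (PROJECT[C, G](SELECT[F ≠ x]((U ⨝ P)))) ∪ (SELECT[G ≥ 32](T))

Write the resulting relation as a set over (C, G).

Joining U and P on F yields {(10, 22, k, u, z), (24, 28, p, x, c), (24, 28, p, x, v), (34, 1, u, x, c), (34, 1, u, x, v), (4, 12, w, u, z)}.
Selection F ≠ x: {(10, 22, k, u, z), (4, 12, w, u, z)}
π_{C, G} gives {(z, 10), (z, 4)}.
Selection G ≥ 32: {(s, 39)}
Set union of the two operands is {(s, 39), (z, 10), (z, 4)}.

{(s, 39), (z, 10), (z, 4)}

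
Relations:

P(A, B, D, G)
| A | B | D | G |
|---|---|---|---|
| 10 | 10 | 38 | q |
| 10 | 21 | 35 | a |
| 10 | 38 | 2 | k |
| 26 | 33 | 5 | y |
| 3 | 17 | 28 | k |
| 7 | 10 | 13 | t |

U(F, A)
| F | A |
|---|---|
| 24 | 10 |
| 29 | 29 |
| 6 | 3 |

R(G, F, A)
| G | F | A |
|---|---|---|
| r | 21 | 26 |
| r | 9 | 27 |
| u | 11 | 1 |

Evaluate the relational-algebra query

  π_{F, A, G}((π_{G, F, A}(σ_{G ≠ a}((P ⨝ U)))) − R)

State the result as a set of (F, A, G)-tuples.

P ⋈ U (natural join on A): {(10, 10, 38, q, 24), (10, 21, 35, a, 24), (10, 38, 2, k, 24), (3, 17, 28, k, 6)}
Filtering on G ≠ a leaves {(10, 10, 38, q, 24), (10, 38, 2, k, 24), (3, 17, 28, k, 6)}.
π_{G, F, A} gives {(k, 24, 10), (k, 6, 3), (q, 24, 10)}.
Difference: {(k, 24, 10), (k, 6, 3), (q, 24, 10)} with {(r, 21, 26), (r, 9, 27), (u, 11, 1)} → {(k, 24, 10), (k, 6, 3), (q, 24, 10)}
π_{F, A, G} gives {(24, 10, k), (24, 10, q), (6, 3, k)}.

{(24, 10, k), (24, 10, q), (6, 3, k)}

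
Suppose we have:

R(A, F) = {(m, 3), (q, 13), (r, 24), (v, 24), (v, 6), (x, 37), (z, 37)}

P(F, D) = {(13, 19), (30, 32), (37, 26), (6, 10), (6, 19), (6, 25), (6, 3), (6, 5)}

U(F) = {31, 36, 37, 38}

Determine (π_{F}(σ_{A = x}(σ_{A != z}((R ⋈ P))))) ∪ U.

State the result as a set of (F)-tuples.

{31, 36, 37, 38}

Natural join on F: {(q, 13, 19), (v, 6, 10), (v, 6, 19), (v, 6, 25), (v, 6, 3), (v, 6, 5), (x, 37, 26), (z, 37, 26)}
Apply σ_{A != z}; surviving tuples: {(q, 13, 19), (v, 6, 10), (v, 6, 19), (v, 6, 25), (v, 6, 3), (v, 6, 5), (x, 37, 26)}
Apply σ_{A = x}; surviving tuples: {(x, 37, 26)}
π[F]: project onto (F) → {37}
Set union of the two operands is {31, 36, 37, 38}.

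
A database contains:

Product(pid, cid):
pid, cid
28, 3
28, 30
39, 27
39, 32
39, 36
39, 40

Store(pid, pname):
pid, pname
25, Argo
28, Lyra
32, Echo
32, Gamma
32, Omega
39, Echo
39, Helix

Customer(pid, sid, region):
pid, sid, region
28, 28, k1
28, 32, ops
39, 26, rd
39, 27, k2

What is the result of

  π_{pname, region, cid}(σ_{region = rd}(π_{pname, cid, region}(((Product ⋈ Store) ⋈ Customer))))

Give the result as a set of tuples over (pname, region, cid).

Joining Product and Store on pid yields {(28, 3, Lyra), (28, 30, Lyra), (39, 27, Echo), (39, 27, Helix), (39, 32, Echo), (39, 32, Helix), (39, 36, Echo), (39, 36, Helix), (39, 40, Echo), (39, 40, Helix)}.
Joining (Product ⋈ Store) and Customer on pid yields {(28, 3, Lyra, 28, k1), (28, 3, Lyra, 32, ops), (28, 30, Lyra, 28, k1), (28, 30, Lyra, 32, ops), (39, 27, Echo, 26, rd), (39, 27, Echo, 27, k2), (39, 27, Helix, 26, rd), (39, 27, Helix, 27, k2), (39, 32, Echo, 26, rd), (39, 32, Echo, 27, k2), (39, 32, Helix, 26, rd), (39, 32, Helix, 27, k2), (39, 36, Echo, 26, rd), (39, 36, Echo, 27, k2), (39, 36, Helix, 26, rd), (39, 36, Helix, 27, k2), (39, 40, Echo, 26, rd), (39, 40, Echo, 27, k2), (39, 40, Helix, 26, rd), (39, 40, Helix, 27, k2)}.
Projecting to pname, cid, region: {(Echo, 27, k2), (Echo, 27, rd), (Echo, 32, k2), (Echo, 32, rd), (Echo, 36, k2), (Echo, 36, rd), (Echo, 40, k2), (Echo, 40, rd), (Helix, 27, k2), (Helix, 27, rd), (Helix, 32, k2), (Helix, 32, rd), (Helix, 36, k2), (Helix, 36, rd), (Helix, 40, k2), (Helix, 40, rd), (Lyra, 3, k1), (Lyra, 3, ops), (Lyra, 30, k1), (Lyra, 30, ops)}
Filtering on region = rd leaves {(Echo, 27, rd), (Echo, 32, rd), (Echo, 36, rd), (Echo, 40, rd), (Helix, 27, rd), (Helix, 32, rd), (Helix, 36, rd), (Helix, 40, rd)}.
Projecting to pname, region, cid: {(Echo, rd, 27), (Echo, rd, 32), (Echo, rd, 36), (Echo, rd, 40), (Helix, rd, 27), (Helix, rd, 32), (Helix, rd, 36), (Helix, rd, 40)}

{(Echo, rd, 27), (Echo, rd, 32), (Echo, rd, 36), (Echo, rd, 40), (Helix, rd, 27), (Helix, rd, 32), (Helix, rd, 36), (Helix, rd, 40)}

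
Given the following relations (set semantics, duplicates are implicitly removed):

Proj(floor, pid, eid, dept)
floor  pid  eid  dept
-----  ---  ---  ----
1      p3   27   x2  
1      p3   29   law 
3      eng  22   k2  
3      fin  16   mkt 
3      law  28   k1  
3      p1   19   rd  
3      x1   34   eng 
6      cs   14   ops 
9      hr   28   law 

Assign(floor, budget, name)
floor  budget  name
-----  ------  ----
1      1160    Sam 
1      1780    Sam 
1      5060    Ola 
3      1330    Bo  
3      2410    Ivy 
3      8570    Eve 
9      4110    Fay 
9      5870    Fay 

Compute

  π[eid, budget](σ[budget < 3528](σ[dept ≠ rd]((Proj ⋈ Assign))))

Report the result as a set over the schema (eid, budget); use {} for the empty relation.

Joining Proj and Assign on floor yields {(1, p3, 27, x2, 1160, Sam), (1, p3, 27, x2, 1780, Sam), (1, p3, 27, x2, 5060, Ola), (1, p3, 29, law, 1160, Sam), (1, p3, 29, law, 1780, Sam), (1, p3, 29, law, 5060, Ola), (3, eng, 22, k2, 1330, Bo), (3, eng, 22, k2, 2410, Ivy), (3, eng, 22, k2, 8570, Eve), (3, fin, 16, mkt, 1330, Bo), (3, fin, 16, mkt, 2410, Ivy), (3, fin, 16, mkt, 8570, Eve), (3, law, 28, k1, 1330, Bo), (3, law, 28, k1, 2410, Ivy), (3, law, 28, k1, 8570, Eve), (3, p1, 19, rd, 1330, Bo), (3, p1, 19, rd, 2410, Ivy), (3, p1, 19, rd, 8570, Eve), (3, x1, 34, eng, 1330, Bo), (3, x1, 34, eng, 2410, Ivy), (3, x1, 34, eng, 8570, Eve), (9, hr, 28, law, 4110, Fay), (9, hr, 28, law, 5870, Fay)}.
Selection dept ≠ rd: {(1, p3, 27, x2, 1160, Sam), (1, p3, 27, x2, 1780, Sam), (1, p3, 27, x2, 5060, Ola), (1, p3, 29, law, 1160, Sam), (1, p3, 29, law, 1780, Sam), (1, p3, 29, law, 5060, Ola), (3, eng, 22, k2, 1330, Bo), (3, eng, 22, k2, 2410, Ivy), (3, eng, 22, k2, 8570, Eve), (3, fin, 16, mkt, 1330, Bo), (3, fin, 16, mkt, 2410, Ivy), (3, fin, 16, mkt, 8570, Eve), (3, law, 28, k1, 1330, Bo), (3, law, 28, k1, 2410, Ivy), (3, law, 28, k1, 8570, Eve), (3, x1, 34, eng, 1330, Bo), (3, x1, 34, eng, 2410, Ivy), (3, x1, 34, eng, 8570, Eve), (9, hr, 28, law, 4110, Fay), (9, hr, 28, law, 5870, Fay)}
Selection budget < 3528: {(1, p3, 27, x2, 1160, Sam), (1, p3, 27, x2, 1780, Sam), (1, p3, 29, law, 1160, Sam), (1, p3, 29, law, 1780, Sam), (3, eng, 22, k2, 1330, Bo), (3, eng, 22, k2, 2410, Ivy), (3, fin, 16, mkt, 1330, Bo), (3, fin, 16, mkt, 2410, Ivy), (3, law, 28, k1, 1330, Bo), (3, law, 28, k1, 2410, Ivy), (3, x1, 34, eng, 1330, Bo), (3, x1, 34, eng, 2410, Ivy)}
Projecting to eid, budget: {(16, 1330), (16, 2410), (22, 1330), (22, 2410), (27, 1160), (27, 1780), (28, 1330), (28, 2410), (29, 1160), (29, 1780), (34, 1330), (34, 2410)}

{(16, 1330), (16, 2410), (22, 1330), (22, 2410), (27, 1160), (27, 1780), (28, 1330), (28, 2410), (29, 1160), (29, 1780), (34, 1330), (34, 2410)}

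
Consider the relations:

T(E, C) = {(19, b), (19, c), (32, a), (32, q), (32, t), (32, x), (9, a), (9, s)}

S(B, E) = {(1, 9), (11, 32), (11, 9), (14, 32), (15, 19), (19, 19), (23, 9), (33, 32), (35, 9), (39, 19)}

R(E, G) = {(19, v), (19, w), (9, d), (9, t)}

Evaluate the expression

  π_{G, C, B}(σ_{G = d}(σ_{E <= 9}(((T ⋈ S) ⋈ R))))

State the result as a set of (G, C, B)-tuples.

{(d, a, 1), (d, a, 11), (d, a, 23), (d, a, 35), (d, s, 1), (d, s, 11), (d, s, 23), (d, s, 35)}

T ⋈ S (natural join on E): {(19, b, 15), (19, b, 19), (19, b, 39), (19, c, 15), (19, c, 19), (19, c, 39), (32, a, 11), (32, a, 14), (32, a, 33), (32, q, 11), (32, q, 14), (32, q, 33), (32, t, 11), (32, t, 14), (32, t, 33), (32, x, 11), (32, x, 14), (32, x, 33), (9, a, 1), (9, a, 11), (9, a, 23), (9, a, 35), (9, s, 1), (9, s, 11), (9, s, 23), (9, s, 35)}
(T ⋈ S) ⋈ R (natural join on E): {(19, b, 15, v), (19, b, 15, w), (19, b, 19, v), (19, b, 19, w), (19, b, 39, v), (19, b, 39, w), (19, c, 15, v), (19, c, 15, w), (19, c, 19, v), (19, c, 19, w), (19, c, 39, v), (19, c, 39, w), (9, a, 1, d), (9, a, 1, t), (9, a, 11, d), (9, a, 11, t), (9, a, 23, d), (9, a, 23, t), (9, a, 35, d), (9, a, 35, t), (9, s, 1, d), (9, s, 1, t), (9, s, 11, d), (9, s, 11, t), (9, s, 23, d), (9, s, 23, t), (9, s, 35, d), (9, s, 35, t)}
Selection E <= 9: {(9, a, 1, d), (9, a, 1, t), (9, a, 11, d), (9, a, 11, t), (9, a, 23, d), (9, a, 23, t), (9, a, 35, d), (9, a, 35, t), (9, s, 1, d), (9, s, 1, t), (9, s, 11, d), (9, s, 11, t), (9, s, 23, d), (9, s, 23, t), (9, s, 35, d), (9, s, 35, t)}
Selection G = d: {(9, a, 1, d), (9, a, 11, d), (9, a, 23, d), (9, a, 35, d), (9, s, 1, d), (9, s, 11, d), (9, s, 23, d), (9, s, 35, d)}
Projecting to G, C, B: {(d, a, 1), (d, a, 11), (d, a, 23), (d, a, 35), (d, s, 1), (d, s, 11), (d, s, 23), (d, s, 35)}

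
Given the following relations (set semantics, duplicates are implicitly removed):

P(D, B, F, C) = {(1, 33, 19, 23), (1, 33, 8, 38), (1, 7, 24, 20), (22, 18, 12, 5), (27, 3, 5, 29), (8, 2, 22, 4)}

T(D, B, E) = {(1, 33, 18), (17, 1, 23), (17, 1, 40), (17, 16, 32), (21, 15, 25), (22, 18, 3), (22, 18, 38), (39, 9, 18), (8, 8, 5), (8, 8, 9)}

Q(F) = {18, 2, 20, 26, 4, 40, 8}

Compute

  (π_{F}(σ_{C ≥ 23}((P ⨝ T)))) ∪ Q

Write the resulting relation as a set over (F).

{18, 19, 2, 20, 26, 4, 40, 8}

Joining P and T on D, B yields {(1, 33, 19, 23, 18), (1, 33, 8, 38, 18), (22, 18, 12, 5, 3), (22, 18, 12, 5, 38)}.
Apply σ_{C ≥ 23}; surviving tuples: {(1, 33, 19, 23, 18), (1, 33, 8, 38, 18)}
π_{F} gives {19, 8}.
Taking the union: {18, 19, 2, 20, 26, 4, 40, 8}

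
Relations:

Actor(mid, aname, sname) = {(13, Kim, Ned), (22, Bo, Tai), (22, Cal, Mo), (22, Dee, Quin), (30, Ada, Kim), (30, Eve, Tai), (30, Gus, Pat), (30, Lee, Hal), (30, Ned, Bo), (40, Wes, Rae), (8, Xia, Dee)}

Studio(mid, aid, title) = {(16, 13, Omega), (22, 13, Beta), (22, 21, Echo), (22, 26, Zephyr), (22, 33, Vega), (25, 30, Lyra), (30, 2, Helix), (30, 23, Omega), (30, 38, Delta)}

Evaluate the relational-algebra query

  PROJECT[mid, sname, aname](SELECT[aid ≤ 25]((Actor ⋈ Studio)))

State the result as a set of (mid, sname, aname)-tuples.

{(22, Mo, Cal), (22, Quin, Dee), (22, Tai, Bo), (30, Bo, Ned), (30, Hal, Lee), (30, Kim, Ada), (30, Pat, Gus), (30, Tai, Eve)}

Natural join on mid: {(22, Bo, Tai, 13, Beta), (22, Bo, Tai, 21, Echo), (22, Bo, Tai, 26, Zephyr), (22, Bo, Tai, 33, Vega), (22, Cal, Mo, 13, Beta), (22, Cal, Mo, 21, Echo), (22, Cal, Mo, 26, Zephyr), (22, Cal, Mo, 33, Vega), (22, Dee, Quin, 13, Beta), (22, Dee, Quin, 21, Echo), (22, Dee, Quin, 26, Zephyr), (22, Dee, Quin, 33, Vega), (30, Ada, Kim, 2, Helix), (30, Ada, Kim, 23, Omega), (30, Ada, Kim, 38, Delta), (30, Eve, Tai, 2, Helix), (30, Eve, Tai, 23, Omega), (30, Eve, Tai, 38, Delta), (30, Gus, Pat, 2, Helix), (30, Gus, Pat, 23, Omega), (30, Gus, Pat, 38, Delta), (30, Lee, Hal, 2, Helix), (30, Lee, Hal, 23, Omega), (30, Lee, Hal, 38, Delta), (30, Ned, Bo, 2, Helix), (30, Ned, Bo, 23, Omega), (30, Ned, Bo, 38, Delta)}
Apply σ_{aid ≤ 25}; surviving tuples: {(22, Bo, Tai, 13, Beta), (22, Bo, Tai, 21, Echo), (22, Cal, Mo, 13, Beta), (22, Cal, Mo, 21, Echo), (22, Dee, Quin, 13, Beta), (22, Dee, Quin, 21, Echo), (30, Ada, Kim, 2, Helix), (30, Ada, Kim, 23, Omega), (30, Eve, Tai, 2, Helix), (30, Eve, Tai, 23, Omega), (30, Gus, Pat, 2, Helix), (30, Gus, Pat, 23, Omega), (30, Lee, Hal, 2, Helix), (30, Lee, Hal, 23, Omega), (30, Ned, Bo, 2, Helix), (30, Ned, Bo, 23, Omega)}
Keep only column(s) mid, sname, aname (8 duplicate(s) eliminated): {(22, Mo, Cal), (22, Quin, Dee), (22, Tai, Bo), (30, Bo, Ned), (30, Hal, Lee), (30, Kim, Ada), (30, Pat, Gus), (30, Tai, Eve)}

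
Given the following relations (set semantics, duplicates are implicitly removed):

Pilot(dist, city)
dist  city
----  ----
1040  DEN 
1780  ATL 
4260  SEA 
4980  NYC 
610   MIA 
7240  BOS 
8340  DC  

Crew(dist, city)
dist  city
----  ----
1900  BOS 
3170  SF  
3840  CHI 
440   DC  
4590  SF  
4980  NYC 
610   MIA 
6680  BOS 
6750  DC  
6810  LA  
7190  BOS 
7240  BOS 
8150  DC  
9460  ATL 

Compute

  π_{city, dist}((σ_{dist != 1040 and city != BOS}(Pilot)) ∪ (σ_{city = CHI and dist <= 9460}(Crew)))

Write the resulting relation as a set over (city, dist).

Selection dist != 1040 and city != BOS: {(1780, ATL), (4260, SEA), (4980, NYC), (610, MIA), (8340, DC)}
Selection city = CHI and dist <= 9460: {(3840, CHI)}
Taking the union: {(1780, ATL), (3840, CHI), (4260, SEA), (4980, NYC), (610, MIA), (8340, DC)}
Keep only column(s) city, dist: {(ATL, 1780), (CHI, 3840), (DC, 8340), (MIA, 610), (NYC, 4980), (SEA, 4260)}

{(ATL, 1780), (CHI, 3840), (DC, 8340), (MIA, 610), (NYC, 4980), (SEA, 4260)}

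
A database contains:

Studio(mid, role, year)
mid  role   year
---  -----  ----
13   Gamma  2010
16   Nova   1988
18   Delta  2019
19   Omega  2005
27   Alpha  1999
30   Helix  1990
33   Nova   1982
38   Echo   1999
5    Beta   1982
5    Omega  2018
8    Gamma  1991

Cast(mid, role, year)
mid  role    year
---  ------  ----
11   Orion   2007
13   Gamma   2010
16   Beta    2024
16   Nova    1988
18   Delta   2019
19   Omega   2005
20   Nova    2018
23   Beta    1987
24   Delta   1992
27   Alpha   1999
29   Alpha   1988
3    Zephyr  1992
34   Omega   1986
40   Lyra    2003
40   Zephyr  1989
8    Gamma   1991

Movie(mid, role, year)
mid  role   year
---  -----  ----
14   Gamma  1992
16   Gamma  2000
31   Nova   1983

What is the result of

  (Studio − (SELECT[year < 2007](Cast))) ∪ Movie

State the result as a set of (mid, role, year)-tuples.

Selection year < 2007: {(16, Nova, 1988), (19, Omega, 2005), (23, Beta, 1987), (24, Delta, 1992), (27, Alpha, 1999), (29, Alpha, 1988), (3, Zephyr, 1992), (34, Omega, 1986), (40, Lyra, 2003), (40, Zephyr, 1989), (8, Gamma, 1991)}
Difference: {(13, Gamma, 2010), (16, Nova, 1988), (18, Delta, 2019), (19, Omega, 2005), (27, Alpha, 1999), (30, Helix, 1990), (33, Nova, 1982), (38, Echo, 1999), (5, Beta, 1982), (5, Omega, 2018), (8, Gamma, 1991)} with {(16, Nova, 1988), (19, Omega, 2005), (23, Beta, 1987), (24, Delta, 1992), (27, Alpha, 1999), (29, Alpha, 1988), (3, Zephyr, 1992), (34, Omega, 1986), (40, Lyra, 2003), (40, Zephyr, 1989), (8, Gamma, 1991)} → {(13, Gamma, 2010), (18, Delta, 2019), (30, Helix, 1990), (33, Nova, 1982), (38, Echo, 1999), (5, Beta, 1982), (5, Omega, 2018)}
Union: {(13, Gamma, 2010), (18, Delta, 2019), (30, Helix, 1990), (33, Nova, 1982), (38, Echo, 1999), (5, Beta, 1982), (5, Omega, 2018)} with {(14, Gamma, 1992), (16, Gamma, 2000), (31, Nova, 1983)} → {(13, Gamma, 2010), (14, Gamma, 1992), (16, Gamma, 2000), (18, Delta, 2019), (30, Helix, 1990), (31, Nova, 1983), (33, Nova, 1982), (38, Echo, 1999), (5, Beta, 1982), (5, Omega, 2018)}

{(13, Gamma, 2010), (14, Gamma, 1992), (16, Gamma, 2000), (18, Delta, 2019), (30, Helix, 1990), (31, Nova, 1983), (33, Nova, 1982), (38, Echo, 1999), (5, Beta, 1982), (5, Omega, 2018)}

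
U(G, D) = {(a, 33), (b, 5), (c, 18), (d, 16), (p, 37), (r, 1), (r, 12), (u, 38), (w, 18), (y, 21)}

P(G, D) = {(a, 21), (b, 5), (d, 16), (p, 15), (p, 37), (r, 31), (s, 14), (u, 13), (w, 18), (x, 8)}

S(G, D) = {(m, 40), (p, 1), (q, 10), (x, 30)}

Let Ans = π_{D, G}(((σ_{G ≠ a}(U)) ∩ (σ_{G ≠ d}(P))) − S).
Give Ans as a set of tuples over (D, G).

{(18, w), (37, p), (5, b)}

Filtering on G ≠ a leaves {(b, 5), (c, 18), (d, 16), (p, 37), (r, 1), (r, 12), (u, 38), (w, 18), (y, 21)}.
Filtering on G ≠ d leaves {(a, 21), (b, 5), (p, 15), (p, 37), (r, 31), (s, 14), (u, 13), (w, 18), (x, 8)}.
Set intersection of the two operands is {(b, 5), (p, 37), (w, 18)}.
Set difference of the two operands is {(b, 5), (p, 37), (w, 18)}.
π[D, G]: project onto (D, G) → {(18, w), (37, p), (5, b)}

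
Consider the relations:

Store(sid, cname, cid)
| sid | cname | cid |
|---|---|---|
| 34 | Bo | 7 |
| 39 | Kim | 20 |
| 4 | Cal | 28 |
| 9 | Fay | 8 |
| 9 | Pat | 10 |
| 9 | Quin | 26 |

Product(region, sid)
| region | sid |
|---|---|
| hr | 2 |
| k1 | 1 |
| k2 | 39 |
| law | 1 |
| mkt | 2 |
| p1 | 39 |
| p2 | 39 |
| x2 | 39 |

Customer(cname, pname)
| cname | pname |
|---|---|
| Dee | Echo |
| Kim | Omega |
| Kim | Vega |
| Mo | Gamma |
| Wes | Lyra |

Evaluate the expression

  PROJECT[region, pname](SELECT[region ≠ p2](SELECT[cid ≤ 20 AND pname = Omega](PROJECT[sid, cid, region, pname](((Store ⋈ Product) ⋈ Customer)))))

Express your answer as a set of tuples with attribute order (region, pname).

{(k2, Omega), (p1, Omega), (x2, Omega)}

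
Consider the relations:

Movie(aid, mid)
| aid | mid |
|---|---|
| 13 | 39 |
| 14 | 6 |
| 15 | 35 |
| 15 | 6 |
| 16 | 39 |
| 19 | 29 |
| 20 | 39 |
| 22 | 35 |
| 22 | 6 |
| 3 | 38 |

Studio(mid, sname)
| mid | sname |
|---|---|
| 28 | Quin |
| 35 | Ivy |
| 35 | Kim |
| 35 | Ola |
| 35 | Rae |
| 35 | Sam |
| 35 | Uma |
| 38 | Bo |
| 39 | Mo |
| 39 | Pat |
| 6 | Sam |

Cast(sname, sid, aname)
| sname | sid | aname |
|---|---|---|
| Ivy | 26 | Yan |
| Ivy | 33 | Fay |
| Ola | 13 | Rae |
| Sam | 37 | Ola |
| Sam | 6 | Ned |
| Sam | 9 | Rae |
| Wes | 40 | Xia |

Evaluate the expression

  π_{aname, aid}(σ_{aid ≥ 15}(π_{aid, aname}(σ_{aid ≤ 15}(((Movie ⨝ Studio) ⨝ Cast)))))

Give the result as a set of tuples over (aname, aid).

{(Fay, 15), (Ned, 15), (Ola, 15), (Rae, 15), (Yan, 15)}

Joining Movie and Studio on mid yields {(13, 39, Mo), (13, 39, Pat), (14, 6, Sam), (15, 35, Ivy), (15, 35, Kim), (15, 35, Ola), (15, 35, Rae), (15, 35, Sam), (15, 35, Uma), (15, 6, Sam), (16, 39, Mo), (16, 39, Pat), (20, 39, Mo), (20, 39, Pat), (22, 35, Ivy), (22, 35, Kim), (22, 35, Ola), (22, 35, Rae), (22, 35, Sam), (22, 35, Uma), (22, 6, Sam), (3, 38, Bo)}.
Joining (Movie ⨝ Studio) and Cast on sname yields {(14, 6, Sam, 37, Ola), (14, 6, Sam, 6, Ned), (14, 6, Sam, 9, Rae), (15, 35, Ivy, 26, Yan), (15, 35, Ivy, 33, Fay), (15, 35, Ola, 13, Rae), (15, 35, Sam, 37, Ola), (15, 35, Sam, 6, Ned), (15, 35, Sam, 9, Rae), (15, 6, Sam, 37, Ola), (15, 6, Sam, 6, Ned), (15, 6, Sam, 9, Rae), (22, 35, Ivy, 26, Yan), (22, 35, Ivy, 33, Fay), (22, 35, Ola, 13, Rae), (22, 35, Sam, 37, Ola), (22, 35, Sam, 6, Ned), (22, 35, Sam, 9, Rae), (22, 6, Sam, 37, Ola), (22, 6, Sam, 6, Ned), (22, 6, Sam, 9, Rae)}.
σ[aid ≤ 15]: keep tuples satisfying aid ≤ 15 → {(14, 6, Sam, 37, Ola), (14, 6, Sam, 6, Ned), (14, 6, Sam, 9, Rae), (15, 35, Ivy, 26, Yan), (15, 35, Ivy, 33, Fay), (15, 35, Ola, 13, Rae), (15, 35, Sam, 37, Ola), (15, 35, Sam, 6, Ned), (15, 35, Sam, 9, Rae), (15, 6, Sam, 37, Ola), (15, 6, Sam, 6, Ned), (15, 6, Sam, 9, Rae)}
π_{aid, aname} gives {(14, Ned), (14, Ola), (14, Rae), (15, Fay), (15, Ned), (15, Ola), (15, Rae), (15, Yan)} (4 duplicate(s) eliminated).
σ[aid ≥ 15]: keep tuples satisfying aid ≥ 15 → {(15, Fay), (15, Ned), (15, Ola), (15, Rae), (15, Yan)}
π_{aname, aid} gives {(Fay, 15), (Ned, 15), (Ola, 15), (Rae, 15), (Yan, 15)}.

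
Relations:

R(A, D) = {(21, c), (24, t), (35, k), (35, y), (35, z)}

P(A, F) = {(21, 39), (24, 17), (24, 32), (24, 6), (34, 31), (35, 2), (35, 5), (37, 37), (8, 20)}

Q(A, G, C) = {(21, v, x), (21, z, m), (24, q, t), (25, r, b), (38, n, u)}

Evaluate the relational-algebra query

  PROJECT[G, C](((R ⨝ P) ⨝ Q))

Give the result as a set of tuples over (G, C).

Joining R and P on A yields {(21, c, 39), (24, t, 17), (24, t, 32), (24, t, 6), (35, k, 2), (35, k, 5), (35, y, 2), (35, y, 5), (35, z, 2), (35, z, 5)}.
Joining (R ⨝ P) and Q on A yields {(21, c, 39, v, x), (21, c, 39, z, m), (24, t, 17, q, t), (24, t, 32, q, t), (24, t, 6, q, t)}.
Projecting to G, C (2 duplicate(s) eliminated): {(q, t), (v, x), (z, m)}

{(q, t), (v, x), (z, m)}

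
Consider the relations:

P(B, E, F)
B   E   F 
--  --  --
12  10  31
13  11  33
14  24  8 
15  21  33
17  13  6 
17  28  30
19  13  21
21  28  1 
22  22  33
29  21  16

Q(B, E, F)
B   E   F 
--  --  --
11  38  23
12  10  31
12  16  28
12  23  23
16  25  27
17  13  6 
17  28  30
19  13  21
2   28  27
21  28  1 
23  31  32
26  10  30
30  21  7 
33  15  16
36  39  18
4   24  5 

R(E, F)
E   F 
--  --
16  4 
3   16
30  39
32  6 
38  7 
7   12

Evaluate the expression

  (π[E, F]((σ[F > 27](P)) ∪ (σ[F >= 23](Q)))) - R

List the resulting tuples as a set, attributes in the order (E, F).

Filtering on F > 27 leaves {(12, 10, 31), (13, 11, 33), (15, 21, 33), (17, 28, 30), (22, 22, 33)}.
Filtering on F >= 23 leaves {(11, 38, 23), (12, 10, 31), (12, 16, 28), (12, 23, 23), (16, 25, 27), (17, 28, 30), (2, 28, 27), (23, 31, 32), (26, 10, 30)}.
Set union of the two operands is {(11, 38, 23), (12, 10, 31), (12, 16, 28), (12, 23, 23), (13, 11, 33), (15, 21, 33), (16, 25, 27), (17, 28, 30), (2, 28, 27), (22, 22, 33), (23, 31, 32), (26, 10, 30)}.
Projecting to E, F: {(10, 30), (10, 31), (11, 33), (16, 28), (21, 33), (22, 33), (23, 23), (25, 27), (28, 27), (28, 30), (31, 32), (38, 23)}
Set difference of the two operands is {(10, 30), (10, 31), (11, 33), (16, 28), (21, 33), (22, 33), (23, 23), (25, 27), (28, 27), (28, 30), (31, 32), (38, 23)}.

{(10, 30), (10, 31), (11, 33), (16, 28), (21, 33), (22, 33), (23, 23), (25, 27), (28, 27), (28, 30), (31, 32), (38, 23)}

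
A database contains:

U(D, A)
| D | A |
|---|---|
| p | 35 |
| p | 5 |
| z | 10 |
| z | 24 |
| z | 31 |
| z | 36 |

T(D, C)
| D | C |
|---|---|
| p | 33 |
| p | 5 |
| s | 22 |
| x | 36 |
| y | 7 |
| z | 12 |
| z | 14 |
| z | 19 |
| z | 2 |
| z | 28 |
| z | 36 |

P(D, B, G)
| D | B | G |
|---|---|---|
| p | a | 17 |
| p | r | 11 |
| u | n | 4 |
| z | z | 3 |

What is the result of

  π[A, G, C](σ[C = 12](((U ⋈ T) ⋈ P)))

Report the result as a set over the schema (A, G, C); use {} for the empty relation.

{(10, 3, 12), (24, 3, 12), (31, 3, 12), (36, 3, 12)}

Natural join on D: {(p, 35, 33), (p, 35, 5), (p, 5, 33), (p, 5, 5), (z, 10, 12), (z, 10, 14), (z, 10, 19), (z, 10, 2), (z, 10, 28), (z, 10, 36), (z, 24, 12), (z, 24, 14), (z, 24, 19), (z, 24, 2), (z, 24, 28), (z, 24, 36), (z, 31, 12), (z, 31, 14), (z, 31, 19), (z, 31, 2), (z, 31, 28), (z, 31, 36), (z, 36, 12), (z, 36, 14), (z, 36, 19), (z, 36, 2), (z, 36, 28), (z, 36, 36)}
Natural join on D: {(p, 35, 33, a, 17), (p, 35, 33, r, 11), (p, 35, 5, a, 17), (p, 35, 5, r, 11), (p, 5, 33, a, 17), (p, 5, 33, r, 11), (p, 5, 5, a, 17), (p, 5, 5, r, 11), (z, 10, 12, z, 3), (z, 10, 14, z, 3), (z, 10, 19, z, 3), (z, 10, 2, z, 3), (z, 10, 28, z, 3), (z, 10, 36, z, 3), (z, 24, 12, z, 3), (z, 24, 14, z, 3), (z, 24, 19, z, 3), (z, 24, 2, z, 3), (z, 24, 28, z, 3), (z, 24, 36, z, 3), (z, 31, 12, z, 3), (z, 31, 14, z, 3), (z, 31, 19, z, 3), (z, 31, 2, z, 3), (z, 31, 28, z, 3), (z, 31, 36, z, 3), (z, 36, 12, z, 3), (z, 36, 14, z, 3), (z, 36, 19, z, 3), (z, 36, 2, z, 3), (z, 36, 28, z, 3), (z, 36, 36, z, 3)}
Apply σ_{C = 12}; surviving tuples: {(z, 10, 12, z, 3), (z, 24, 12, z, 3), (z, 31, 12, z, 3), (z, 36, 12, z, 3)}
Projecting to A, G, C: {(10, 3, 12), (24, 3, 12), (31, 3, 12), (36, 3, 12)}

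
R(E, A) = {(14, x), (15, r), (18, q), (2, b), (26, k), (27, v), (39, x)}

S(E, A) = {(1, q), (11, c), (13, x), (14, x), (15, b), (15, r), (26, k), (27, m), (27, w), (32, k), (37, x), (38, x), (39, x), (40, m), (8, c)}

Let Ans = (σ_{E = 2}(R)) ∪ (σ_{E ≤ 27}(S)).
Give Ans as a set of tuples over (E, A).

Filtering on E = 2 leaves {(2, b)}.
Filtering on E ≤ 27 leaves {(1, q), (11, c), (13, x), (14, x), (15, b), (15, r), (26, k), (27, m), (27, w), (8, c)}.
Set union of the two operands is {(1, q), (11, c), (13, x), (14, x), (15, b), (15, r), (2, b), (26, k), (27, m), (27, w), (8, c)}.

{(1, q), (11, c), (13, x), (14, x), (15, b), (15, r), (2, b), (26, k), (27, m), (27, w), (8, c)}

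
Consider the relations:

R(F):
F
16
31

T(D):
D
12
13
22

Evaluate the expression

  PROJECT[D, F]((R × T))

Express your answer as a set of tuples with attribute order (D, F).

{(12, 16), (12, 31), (13, 16), (13, 31), (22, 16), (22, 31)}

R × T: Cartesian product, 2·3 = 6 tuples over (F, D).
π[D, F]: project onto (D, F) → {(12, 16), (12, 31), (13, 16), (13, 31), (22, 16), (22, 31)}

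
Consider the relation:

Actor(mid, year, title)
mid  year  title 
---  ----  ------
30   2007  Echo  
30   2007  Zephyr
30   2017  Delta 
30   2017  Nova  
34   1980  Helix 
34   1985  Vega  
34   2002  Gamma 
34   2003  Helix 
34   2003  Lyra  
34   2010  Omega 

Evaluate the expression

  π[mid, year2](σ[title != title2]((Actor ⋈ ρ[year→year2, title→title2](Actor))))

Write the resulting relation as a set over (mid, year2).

{(30, 2007), (30, 2017), (34, 1980), (34, 1985), (34, 2002), (34, 2003), (34, 2010)}

ρ[year→year2, title→title2]: schema becomes (mid, year2, title2); tuples unchanged.
Joining Actor and ρ[year→year2, title→title2](Actor) on mid yields {(30, 2007, Echo, 2007, Echo), (30, 2007, Echo, 2007, Zephyr), (30, 2007, Echo, 2017, Delta), (30, 2007, Echo, 2017, Nova), (30, 2007, Zephyr, 2007, Echo), (30, 2007, Zephyr, 2007, Zephyr), (30, 2007, Zephyr, 2017, Delta), (30, 2007, Zephyr, 2017, Nova), (30, 2017, Delta, 2007, Echo), (30, 2017, Delta, 2007, Zephyr), (30, 2017, Delta, 2017, Delta), (30, 2017, Delta, 2017, Nova), (30, 2017, Nova, 2007, Echo), (30, 2017, Nova, 2007, Zephyr), (30, 2017, Nova, 2017, Delta), (30, 2017, Nova, 2017, Nova), (34, 1980, Helix, 1980, Helix), (34, 1980, Helix, 1985, Vega), (34, 1980, Helix, 2002, Gamma), (34, 1980, Helix, 2003, Helix), (34, 1980, Helix, 2003, Lyra), (34, 1980, Helix, 2010, Omega), (34, 1985, Vega, 1980, Helix), (34, 1985, Vega, 1985, Vega), (34, 1985, Vega, 2002, Gamma), (34, 1985, Vega, 2003, Helix), (34, 1985, Vega, 2003, Lyra), (34, 1985, Vega, 2010, Omega), (34, 2002, Gamma, 1980, Helix), (34, 2002, Gamma, 1985, Vega), (34, 2002, Gamma, 2002, Gamma), (34, 2002, Gamma, 2003, Helix), (34, 2002, Gamma, 2003, Lyra), (34, 2002, Gamma, 2010, Omega), (34, 2003, Helix, 1980, Helix), (34, 2003, Helix, 1985, Vega), (34, 2003, Helix, 2002, Gamma), (34, 2003, Helix, 2003, Helix), (34, 2003, Helix, 2003, Lyra), (34, 2003, Helix, 2010, Omega), (34, 2003, Lyra, 1980, Helix), (34, 2003, Lyra, 1985, Vega), (34, 2003, Lyra, 2002, Gamma), (34, 2003, Lyra, 2003, Helix), (34, 2003, Lyra, 2003, Lyra), (34, 2003, Lyra, 2010, Omega), (34, 2010, Omega, 1980, Helix), (34, 2010, Omega, 1985, Vega), (34, 2010, Omega, 2002, Gamma), (34, 2010, Omega, 2003, Helix), (34, 2010, Omega, 2003, Lyra), (34, 2010, Omega, 2010, Omega)}.
Apply σ_{title != title2}; surviving tuples: {(30, 2007, Echo, 2007, Zephyr), (30, 2007, Echo, 2017, Delta), (30, 2007, Echo, 2017, Nova), (30, 2007, Zephyr, 2007, Echo), (30, 2007, Zephyr, 2017, Delta), (30, 2007, Zephyr, 2017, Nova), (30, 2017, Delta, 2007, Echo), (30, 2017, Delta, 2007, Zephyr), (30, 2017, Delta, 2017, Nova), (30, 2017, Nova, 2007, Echo), (30, 2017, Nova, 2007, Zephyr), (30, 2017, Nova, 2017, Delta), (34, 1980, Helix, 1985, Vega), (34, 1980, Helix, 2002, Gamma), (34, 1980, Helix, 2003, Lyra), (34, 1980, Helix, 2010, Omega), (34, 1985, Vega, 1980, Helix), (34, 1985, Vega, 2002, Gamma), (34, 1985, Vega, 2003, Helix), (34, 1985, Vega, 2003, Lyra), (34, 1985, Vega, 2010, Omega), (34, 2002, Gamma, 1980, Helix), (34, 2002, Gamma, 1985, Vega), (34, 2002, Gamma, 2003, Helix), (34, 2002, Gamma, 2003, Lyra), (34, 2002, Gamma, 2010, Omega), (34, 2003, Helix, 1985, Vega), (34, 2003, Helix, 2002, Gamma), (34, 2003, Helix, 2003, Lyra), (34, 2003, Helix, 2010, Omega), (34, 2003, Lyra, 1980, Helix), (34, 2003, Lyra, 1985, Vega), (34, 2003, Lyra, 2002, Gamma), (34, 2003, Lyra, 2003, Helix), (34, 2003, Lyra, 2010, Omega), (34, 2010, Omega, 1980, Helix), (34, 2010, Omega, 1985, Vega), (34, 2010, Omega, 2002, Gamma), (34, 2010, Omega, 2003, Helix), (34, 2010, Omega, 2003, Lyra)}
π_{mid, year2} gives {(30, 2007), (30, 2017), (34, 1980), (34, 1985), (34, 2002), (34, 2003), (34, 2010)} (33 duplicate(s) eliminated).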